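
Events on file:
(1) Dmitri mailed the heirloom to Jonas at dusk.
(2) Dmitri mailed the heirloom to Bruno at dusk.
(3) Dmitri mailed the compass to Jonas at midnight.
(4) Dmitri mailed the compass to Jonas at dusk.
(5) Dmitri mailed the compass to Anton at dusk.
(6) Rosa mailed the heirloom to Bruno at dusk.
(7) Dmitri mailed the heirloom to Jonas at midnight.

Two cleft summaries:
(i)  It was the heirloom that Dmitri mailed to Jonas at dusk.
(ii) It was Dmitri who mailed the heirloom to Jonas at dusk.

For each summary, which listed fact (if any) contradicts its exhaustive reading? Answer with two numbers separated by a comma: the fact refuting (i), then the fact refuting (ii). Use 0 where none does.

4, 0

Summary (i) focuses "the heirloom" (the thing); background same agent, recipient, setting (Dmitri / Jonas / at dusk). Fact (4) matches that background with thing = the compass — refutes (i).
Summary (ii) focuses "Dmitri" (the agent); background same thing, recipient, setting (the heirloom / Jonas / at dusk). No fact matches that background with a different agent, so 0.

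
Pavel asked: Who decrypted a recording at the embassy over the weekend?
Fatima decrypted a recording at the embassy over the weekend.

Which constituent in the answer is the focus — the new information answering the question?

The wh-word "who" asks about the subject (agent).
In the answer, "a recording", "at the embassy" and "over the weekend" are given — repeated from the question.
The constituent filling the subject (agent) gap is "Fatima"; that is the focus and would carry nuclear stress.

Fatima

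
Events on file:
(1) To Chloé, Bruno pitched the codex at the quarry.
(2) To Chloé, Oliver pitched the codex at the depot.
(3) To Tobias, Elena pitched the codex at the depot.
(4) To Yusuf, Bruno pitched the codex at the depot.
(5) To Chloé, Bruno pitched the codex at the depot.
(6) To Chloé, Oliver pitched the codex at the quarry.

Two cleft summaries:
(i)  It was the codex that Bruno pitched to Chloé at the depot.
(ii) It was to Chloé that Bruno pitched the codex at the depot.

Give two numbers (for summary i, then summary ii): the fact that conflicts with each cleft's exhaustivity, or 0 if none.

0, 4

(i): focus "the codex". No fact shares agent = Bruno, recipient = Chloé, setting = at the depot with a different thing. 0.
(ii): focus "Chloé". Looking for agent = Bruno, thing = the codex, setting = at the depot with some other recipient — fact (4) has Yusuf there. Refuted.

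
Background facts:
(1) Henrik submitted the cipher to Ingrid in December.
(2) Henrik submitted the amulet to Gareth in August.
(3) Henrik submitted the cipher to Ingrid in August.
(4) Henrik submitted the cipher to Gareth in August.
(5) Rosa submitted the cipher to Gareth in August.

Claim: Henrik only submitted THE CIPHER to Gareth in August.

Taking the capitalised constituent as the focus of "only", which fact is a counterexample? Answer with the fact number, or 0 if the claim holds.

The capitals mark "the cipher" as focus. So "only" rules out other things, with the rest (Henrik as agent and Gareth as recipient and in August as setting) as background.
Fact (2) shares the background but differs in thing (the amulet) — a counterexample.

2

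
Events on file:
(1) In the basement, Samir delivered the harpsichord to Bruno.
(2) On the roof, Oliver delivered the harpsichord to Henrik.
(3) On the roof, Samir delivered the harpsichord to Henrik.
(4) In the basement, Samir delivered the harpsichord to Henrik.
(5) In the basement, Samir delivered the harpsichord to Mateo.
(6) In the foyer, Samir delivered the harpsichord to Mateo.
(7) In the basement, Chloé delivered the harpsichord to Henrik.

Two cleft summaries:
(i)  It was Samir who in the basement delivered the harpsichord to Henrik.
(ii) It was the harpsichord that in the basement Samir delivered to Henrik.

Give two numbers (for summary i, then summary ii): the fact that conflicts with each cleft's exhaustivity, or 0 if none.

(i): focus "Samir". Looking for thing = the harpsichord, recipient = Henrik, setting = in the basement with some other agent — fact (7) has Chloé there. Refuted.
(ii): focus "the harpsichord". No fact shares agent = Samir, recipient = Henrik, setting = in the basement with a different thing. 0.

7, 0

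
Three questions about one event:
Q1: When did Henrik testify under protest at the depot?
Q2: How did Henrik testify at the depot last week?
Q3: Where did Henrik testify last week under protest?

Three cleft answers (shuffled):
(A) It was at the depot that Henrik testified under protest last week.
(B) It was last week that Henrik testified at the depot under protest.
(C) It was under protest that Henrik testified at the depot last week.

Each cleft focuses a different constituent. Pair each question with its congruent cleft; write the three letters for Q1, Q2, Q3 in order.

Q1 asks about the time; cleft (B) focuses "last week", which is the time — so Q1 → B.
Q2 asks about the manner; cleft (C) focuses "under protest", which is the manner — so Q2 → C.
Q3 asks about the location; cleft (A) focuses "at the depot", which is the location — so Q3 → A.
Mapping: Q1→B, Q2→C, Q3→A.

BCA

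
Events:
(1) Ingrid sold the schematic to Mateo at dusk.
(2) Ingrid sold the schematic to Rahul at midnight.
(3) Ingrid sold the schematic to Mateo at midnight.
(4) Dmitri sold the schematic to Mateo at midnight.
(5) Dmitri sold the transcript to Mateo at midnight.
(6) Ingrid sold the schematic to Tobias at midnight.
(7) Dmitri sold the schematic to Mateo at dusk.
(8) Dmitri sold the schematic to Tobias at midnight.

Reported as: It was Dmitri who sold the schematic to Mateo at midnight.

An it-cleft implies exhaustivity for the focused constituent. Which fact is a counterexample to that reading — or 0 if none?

3

The cleft puts "Dmitri" in focus and presupposes the open proposition with thing = the schematic, recipient = Mateo, setting = at midnight.
The exhaustive reading says no other agent fits that background.
Fact (3) shares the background but with agent = Ingrid; exhaustivity is violated.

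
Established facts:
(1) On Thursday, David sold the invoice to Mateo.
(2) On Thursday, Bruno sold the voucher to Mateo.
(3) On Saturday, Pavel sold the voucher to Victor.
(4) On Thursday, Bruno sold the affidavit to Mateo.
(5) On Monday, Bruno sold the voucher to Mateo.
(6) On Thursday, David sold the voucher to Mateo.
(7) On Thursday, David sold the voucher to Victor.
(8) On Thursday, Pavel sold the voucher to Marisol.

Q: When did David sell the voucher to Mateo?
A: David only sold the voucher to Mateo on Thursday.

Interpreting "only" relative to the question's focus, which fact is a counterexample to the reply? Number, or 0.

0

The question "When did ...?" targets the setting, so in the reply the focus falls on "on Thursday".
So "only" ranges over settings; the rest (same agent, thing, recipient (David / the voucher / Mateo)) is presupposed.
No fact keeps same agent, thing, recipient (David / the voucher / Mateo) while changing the setting; every other fact differs on something backgrounded. The reply stands.
(Fact (1) would refute a reading with focus on the thing — but that is not what the question asks.)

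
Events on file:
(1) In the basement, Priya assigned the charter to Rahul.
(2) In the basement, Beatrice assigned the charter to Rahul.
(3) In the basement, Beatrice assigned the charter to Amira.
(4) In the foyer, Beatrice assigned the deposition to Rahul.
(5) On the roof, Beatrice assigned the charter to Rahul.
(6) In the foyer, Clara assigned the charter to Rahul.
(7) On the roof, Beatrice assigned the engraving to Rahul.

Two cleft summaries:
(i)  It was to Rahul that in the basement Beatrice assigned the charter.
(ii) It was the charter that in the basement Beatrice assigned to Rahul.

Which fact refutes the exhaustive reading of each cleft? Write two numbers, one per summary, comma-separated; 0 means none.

(i): focus "Rahul". Looking for Beatrice as agent and the charter as thing and in the basement as setting with some other recipient — fact (3) has Amira there. Refuted.
(ii): focus "the charter". No fact shares Beatrice as agent and Rahul as recipient and in the basement as setting with a different thing. 0.

3, 0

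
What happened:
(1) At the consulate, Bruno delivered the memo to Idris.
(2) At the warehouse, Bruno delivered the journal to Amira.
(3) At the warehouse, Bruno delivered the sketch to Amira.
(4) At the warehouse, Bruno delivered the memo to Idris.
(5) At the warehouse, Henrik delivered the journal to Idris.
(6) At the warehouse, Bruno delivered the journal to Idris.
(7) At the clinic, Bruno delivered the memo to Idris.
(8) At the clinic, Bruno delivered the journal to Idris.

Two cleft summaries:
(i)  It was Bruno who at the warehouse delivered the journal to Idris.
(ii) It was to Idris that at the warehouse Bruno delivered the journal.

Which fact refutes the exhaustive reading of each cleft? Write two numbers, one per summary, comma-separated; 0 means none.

(i): focus "Bruno". Looking for thing = the journal, recipient = Idris, setting = at the warehouse with some other agent — fact (5) has Henrik there. Refuted.
(ii): focus "Idris". Looking for agent = Bruno, thing = the journal, setting = at the warehouse with some other recipient — fact (2) has Amira there. Refuted.

5, 2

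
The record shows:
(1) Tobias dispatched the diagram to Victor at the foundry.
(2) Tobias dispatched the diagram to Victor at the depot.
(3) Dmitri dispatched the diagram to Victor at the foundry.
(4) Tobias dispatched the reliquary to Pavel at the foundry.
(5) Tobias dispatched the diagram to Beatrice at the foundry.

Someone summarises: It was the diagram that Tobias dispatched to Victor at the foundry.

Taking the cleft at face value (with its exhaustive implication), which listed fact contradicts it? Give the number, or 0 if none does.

The cleft puts "the diagram" in focus and presupposes the open proposition with Tobias as agent and Victor as recipient and at the foundry as setting.
Exhaustivity: the diagram is the only thing satisfying that background.
No listed fact matches the background with a different thing. Exhaustivity holds.

0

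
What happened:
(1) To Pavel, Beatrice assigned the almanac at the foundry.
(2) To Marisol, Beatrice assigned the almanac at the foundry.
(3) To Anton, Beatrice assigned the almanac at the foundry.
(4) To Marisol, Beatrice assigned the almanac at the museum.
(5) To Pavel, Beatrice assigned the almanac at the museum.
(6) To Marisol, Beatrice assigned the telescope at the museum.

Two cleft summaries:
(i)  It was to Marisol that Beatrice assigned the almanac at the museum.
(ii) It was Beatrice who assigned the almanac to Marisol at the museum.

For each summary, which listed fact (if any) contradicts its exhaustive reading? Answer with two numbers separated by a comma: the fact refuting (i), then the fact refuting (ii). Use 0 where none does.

Summary (i) focuses "Marisol" (the recipient); background same agent, thing, setting (Beatrice / the almanac / at the museum). Fact (5) matches that background with recipient = Pavel — refutes (i).
Summary (ii) focuses "Beatrice" (the agent); background same thing, recipient, setting (the almanac / Marisol / at the museum). No fact matches that background with a different agent, so 0.

5, 0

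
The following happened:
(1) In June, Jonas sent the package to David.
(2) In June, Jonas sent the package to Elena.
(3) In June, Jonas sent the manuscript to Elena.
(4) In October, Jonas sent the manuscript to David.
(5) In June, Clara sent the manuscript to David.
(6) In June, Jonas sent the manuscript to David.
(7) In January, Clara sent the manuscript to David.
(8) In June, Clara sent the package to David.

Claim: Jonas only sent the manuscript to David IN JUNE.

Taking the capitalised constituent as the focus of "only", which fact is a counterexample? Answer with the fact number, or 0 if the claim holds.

4

The capitals mark "in June" as focus. So "only" rules out other settings, with the rest (agent = Jonas, thing = the manuscript, recipient = David) as background.
Fact (4) matches on agent = Jonas, thing = the manuscript, recipient = David, but has setting = in October instead. That refutes the claim.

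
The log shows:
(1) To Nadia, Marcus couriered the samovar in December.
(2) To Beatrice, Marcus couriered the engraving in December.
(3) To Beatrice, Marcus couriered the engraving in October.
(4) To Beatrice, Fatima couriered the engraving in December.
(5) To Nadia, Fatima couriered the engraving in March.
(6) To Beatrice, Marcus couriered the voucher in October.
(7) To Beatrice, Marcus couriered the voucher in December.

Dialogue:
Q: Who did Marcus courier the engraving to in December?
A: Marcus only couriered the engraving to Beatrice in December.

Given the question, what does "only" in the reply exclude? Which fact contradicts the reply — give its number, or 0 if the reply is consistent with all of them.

The question "Who did ... to ...?" targets the recipient, so in the reply the focus falls on "Beatrice".
So "only" ranges over recipients; the rest (same agent, thing, setting (Marcus / the engraving / in December)) is presupposed.
No listed fact shares that background with another recipient. Nothing contradicts the reply.
(Fact (7) would refute a reading with focus on the thing — but that is not what the question asks.)

0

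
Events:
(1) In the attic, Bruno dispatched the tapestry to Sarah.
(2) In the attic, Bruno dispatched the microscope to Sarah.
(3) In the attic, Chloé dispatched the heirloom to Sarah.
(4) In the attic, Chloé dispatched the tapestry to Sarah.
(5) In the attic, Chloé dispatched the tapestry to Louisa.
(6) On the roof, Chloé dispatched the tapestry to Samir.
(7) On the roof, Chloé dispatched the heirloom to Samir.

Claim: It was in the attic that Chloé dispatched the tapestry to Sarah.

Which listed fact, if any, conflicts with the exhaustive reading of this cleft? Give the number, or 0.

0

The cleft puts "in the attic" in focus and presupposes the open proposition with same agent, thing, recipient (Chloé / the tapestry / Sarah).
Exhaustivity: in the attic is the only setting satisfying that background.
Every other fact differs from the presupposition on some backgrounded slot, so none challenges the exhaustivity.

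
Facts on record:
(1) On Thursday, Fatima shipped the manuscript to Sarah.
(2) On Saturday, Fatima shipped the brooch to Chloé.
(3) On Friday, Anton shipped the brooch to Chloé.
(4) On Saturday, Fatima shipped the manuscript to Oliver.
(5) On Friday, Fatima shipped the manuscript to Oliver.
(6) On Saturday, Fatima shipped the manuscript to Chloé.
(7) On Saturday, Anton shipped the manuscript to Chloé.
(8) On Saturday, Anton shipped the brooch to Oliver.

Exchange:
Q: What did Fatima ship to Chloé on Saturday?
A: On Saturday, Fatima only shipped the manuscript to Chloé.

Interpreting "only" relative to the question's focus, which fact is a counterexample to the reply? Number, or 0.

Answering "What did ...?" puts focus on the thing — here, "the manuscript".
So "only" ranges over things; the rest (Fatima as agent and Chloé as recipient and on Saturday as setting) is presupposed.
Fact (2) shares the background with a different thing (the brooch) — counterexample.
(Fact (4) would refute a reading with focus on the recipient — but that is not what the question asks.)

2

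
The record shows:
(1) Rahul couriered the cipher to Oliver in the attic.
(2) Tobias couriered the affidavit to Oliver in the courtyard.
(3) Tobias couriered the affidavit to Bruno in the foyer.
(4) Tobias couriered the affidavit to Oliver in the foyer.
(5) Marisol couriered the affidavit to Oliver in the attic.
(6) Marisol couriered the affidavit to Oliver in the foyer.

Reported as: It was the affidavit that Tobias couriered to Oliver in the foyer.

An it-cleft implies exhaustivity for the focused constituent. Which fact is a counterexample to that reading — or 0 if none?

The cleft puts "the affidavit" in focus and presupposes the open proposition with Tobias as agent and Oliver as recipient and in the foyer as setting.
The exhaustive reading says no other thing fits that background.
No listed fact matches the background with a different thing. Exhaustivity holds.

0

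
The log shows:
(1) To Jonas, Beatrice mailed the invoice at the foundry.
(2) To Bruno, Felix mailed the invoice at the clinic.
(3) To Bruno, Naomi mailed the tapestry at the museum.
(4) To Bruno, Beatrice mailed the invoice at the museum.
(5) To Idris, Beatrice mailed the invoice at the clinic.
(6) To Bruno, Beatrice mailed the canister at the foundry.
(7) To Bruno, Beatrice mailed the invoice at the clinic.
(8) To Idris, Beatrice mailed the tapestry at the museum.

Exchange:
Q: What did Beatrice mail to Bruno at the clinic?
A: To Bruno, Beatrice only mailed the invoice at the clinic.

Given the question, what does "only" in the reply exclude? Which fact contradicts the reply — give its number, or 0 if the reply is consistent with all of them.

0

The question "What did ...?" targets the thing, so in the reply the focus falls on "the invoice".
So "only" ranges over things; the rest (same agent, recipient, setting (Beatrice / Bruno / at the clinic)) is presupposed.
No fact keeps same agent, recipient, setting (Beatrice / Bruno / at the clinic) while changing the thing; every other fact differs on something backgrounded. The reply stands.
(Fact (4) would refute a reading with focus on the setting — but that is not what the question asks.)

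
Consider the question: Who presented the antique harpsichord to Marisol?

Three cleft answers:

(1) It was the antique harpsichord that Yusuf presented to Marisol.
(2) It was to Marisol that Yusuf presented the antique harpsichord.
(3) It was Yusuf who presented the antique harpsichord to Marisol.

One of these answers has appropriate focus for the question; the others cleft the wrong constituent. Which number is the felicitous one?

The question word "who" targets the subject (agent).
Option (1) clefts "the antique harpsichord" — the direct object, not what was asked.
Option (2) clefts "to Marisol" — the recipient, not what was asked.
Option (3) clefts "Yusuf" — that matches what the question asks about.
So the congruent reply is (3).

3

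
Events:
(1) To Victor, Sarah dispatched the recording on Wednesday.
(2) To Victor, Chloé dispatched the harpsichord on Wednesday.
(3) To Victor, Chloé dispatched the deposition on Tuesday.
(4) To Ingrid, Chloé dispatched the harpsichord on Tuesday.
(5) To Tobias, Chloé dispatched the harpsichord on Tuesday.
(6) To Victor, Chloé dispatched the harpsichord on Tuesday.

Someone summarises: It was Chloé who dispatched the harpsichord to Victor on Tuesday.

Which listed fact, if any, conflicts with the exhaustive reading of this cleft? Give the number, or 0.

0

Focus of the cleft: "Chloé" (the agent). Presupposed background: thing = the harpsichord, recipient = Victor, setting = on Tuesday.
Exhaustivity: Chloé is the only agent satisfying that background.
No listed fact matches the background with a different agent. Exhaustivity holds.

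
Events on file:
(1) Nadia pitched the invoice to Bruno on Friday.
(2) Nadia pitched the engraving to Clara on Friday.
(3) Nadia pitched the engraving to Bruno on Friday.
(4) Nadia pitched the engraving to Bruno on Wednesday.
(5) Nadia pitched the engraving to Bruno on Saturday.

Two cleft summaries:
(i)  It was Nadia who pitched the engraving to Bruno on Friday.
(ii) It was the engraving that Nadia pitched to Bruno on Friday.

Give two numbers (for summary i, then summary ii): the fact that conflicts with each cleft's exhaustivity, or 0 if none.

(i): focus "Nadia". No fact shares same thing, recipient, setting (the engraving / Bruno / on Friday) with a different agent. 0.
(ii): focus "the engraving". Looking for same agent, recipient, setting (Nadia / Bruno / on Friday) with some other thing — fact (1) has the invoice there. Refuted.

0, 1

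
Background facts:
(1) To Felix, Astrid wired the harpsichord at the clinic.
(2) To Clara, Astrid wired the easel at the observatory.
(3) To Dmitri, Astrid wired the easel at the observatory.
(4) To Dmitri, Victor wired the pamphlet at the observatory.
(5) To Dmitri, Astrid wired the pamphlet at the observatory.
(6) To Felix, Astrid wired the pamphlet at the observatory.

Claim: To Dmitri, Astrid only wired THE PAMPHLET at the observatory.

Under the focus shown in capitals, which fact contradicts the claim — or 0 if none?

3

Focus (in capitals) is "the pamphlet" — the thing. "Only" excludes alternative things while holding fixed Astrid as agent and Dmitri as recipient and at the observatory as setting.
Fact (3) matches on Astrid as agent and Dmitri as recipient and at the observatory as setting, but has thing = the easel instead. That refutes the claim.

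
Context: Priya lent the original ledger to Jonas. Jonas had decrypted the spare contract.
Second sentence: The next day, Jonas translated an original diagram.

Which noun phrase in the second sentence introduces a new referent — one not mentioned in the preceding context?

an original diagram

"Jonas" in the second sentence is given — already mentioned in the context.
"an original diagram" has no antecedent in the context; it is discourse-new (the indefinite article also signals a new referent).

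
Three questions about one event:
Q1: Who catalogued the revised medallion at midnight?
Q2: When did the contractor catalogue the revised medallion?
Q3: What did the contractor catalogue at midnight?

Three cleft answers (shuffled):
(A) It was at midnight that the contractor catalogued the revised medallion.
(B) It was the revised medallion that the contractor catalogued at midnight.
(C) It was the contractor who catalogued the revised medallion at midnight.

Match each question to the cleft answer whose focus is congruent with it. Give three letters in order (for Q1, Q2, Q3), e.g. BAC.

CAB

Q1 asks about the subject (agent); cleft (C) focuses "the contractor", which is the subject (agent) — so Q1 → C.
Q2 asks about the time; cleft (A) focuses "at midnight", which is the time — so Q2 → A.
Q3 asks about the direct object; cleft (B) focuses "the revised medallion", which is the direct object — so Q3 → B.
Mapping: Q1→C, Q2→A, Q3→B.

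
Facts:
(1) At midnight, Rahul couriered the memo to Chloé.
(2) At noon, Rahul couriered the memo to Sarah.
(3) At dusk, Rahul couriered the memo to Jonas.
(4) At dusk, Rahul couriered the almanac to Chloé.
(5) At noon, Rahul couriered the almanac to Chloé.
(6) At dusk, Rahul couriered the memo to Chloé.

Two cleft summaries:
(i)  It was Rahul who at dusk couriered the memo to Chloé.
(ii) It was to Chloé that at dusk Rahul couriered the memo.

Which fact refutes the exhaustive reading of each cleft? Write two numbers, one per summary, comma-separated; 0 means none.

0, 3

(i): focus "Rahul". No fact shares the memo as thing and Chloé as recipient and at dusk as setting with a different agent. 0.
(ii): focus "Chloé". Looking for Rahul as agent and the memo as thing and at dusk as setting with some other recipient — fact (3) has Jonas there. Refuted.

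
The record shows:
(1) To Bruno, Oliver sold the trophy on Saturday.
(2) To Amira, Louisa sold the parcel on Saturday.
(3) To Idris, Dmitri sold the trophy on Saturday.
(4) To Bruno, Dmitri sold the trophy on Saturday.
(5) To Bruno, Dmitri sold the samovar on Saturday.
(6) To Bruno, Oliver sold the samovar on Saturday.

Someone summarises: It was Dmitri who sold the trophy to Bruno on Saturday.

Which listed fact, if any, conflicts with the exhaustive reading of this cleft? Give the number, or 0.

Focus of the cleft: "Dmitri" (the agent). Presupposed background: thing = the trophy, recipient = Bruno, setting = on Saturday.
Exhaustivity: Dmitri is the only agent satisfying that background.
But fact (1) also has thing = the trophy, recipient = Bruno, setting = on Saturday, with agent = Oliver — so the exhaustive reading fails.

1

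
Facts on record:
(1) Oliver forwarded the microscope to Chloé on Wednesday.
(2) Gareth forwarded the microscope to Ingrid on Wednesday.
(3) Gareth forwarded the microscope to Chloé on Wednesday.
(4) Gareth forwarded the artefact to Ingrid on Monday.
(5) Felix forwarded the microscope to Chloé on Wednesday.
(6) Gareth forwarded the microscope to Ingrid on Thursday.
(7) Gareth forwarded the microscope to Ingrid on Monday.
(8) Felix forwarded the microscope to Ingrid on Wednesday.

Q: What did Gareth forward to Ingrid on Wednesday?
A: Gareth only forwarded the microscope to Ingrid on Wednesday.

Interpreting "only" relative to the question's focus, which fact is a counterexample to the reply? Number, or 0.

The question "What did ...?" targets the thing, so in the reply the focus falls on "the microscope".
"Only" then excludes alternative things while the background — same agent, recipient, setting (Gareth / Ingrid / on Wednesday) — is held fixed.
No listed fact shares that background with another thing. Nothing contradicts the reply.
(Fact (6) would refute a reading with focus on the setting — but that is not what the question asks.)

0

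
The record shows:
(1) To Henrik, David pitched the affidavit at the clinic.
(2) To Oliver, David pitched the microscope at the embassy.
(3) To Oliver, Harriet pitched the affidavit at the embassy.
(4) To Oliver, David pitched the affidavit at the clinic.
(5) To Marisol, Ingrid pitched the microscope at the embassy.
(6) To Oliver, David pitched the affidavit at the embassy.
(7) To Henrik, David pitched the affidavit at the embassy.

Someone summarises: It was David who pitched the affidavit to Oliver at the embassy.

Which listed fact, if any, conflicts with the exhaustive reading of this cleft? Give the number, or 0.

The cleft puts "David" in focus and presupposes the open proposition with thing = the affidavit, recipient = Oliver, setting = at the embassy.
Exhaustivity: David is the only agent satisfying that background.
Fact (3) shares the background but with agent = Harriet; exhaustivity is violated.

3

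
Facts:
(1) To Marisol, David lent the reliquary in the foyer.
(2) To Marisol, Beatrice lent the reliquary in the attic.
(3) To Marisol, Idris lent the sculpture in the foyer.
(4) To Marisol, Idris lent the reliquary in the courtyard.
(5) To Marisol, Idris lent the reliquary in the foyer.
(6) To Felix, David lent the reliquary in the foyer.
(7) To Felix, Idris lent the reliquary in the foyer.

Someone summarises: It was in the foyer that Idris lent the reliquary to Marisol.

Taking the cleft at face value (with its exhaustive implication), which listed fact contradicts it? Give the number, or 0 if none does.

4

The cleft puts "in the foyer" in focus and presupposes the open proposition with agent = Idris, thing = the reliquary, recipient = Marisol.
The exhaustive reading says no other setting fits that background.
Fact (4) shares the background but with setting = in the courtyard; exhaustivity is violated.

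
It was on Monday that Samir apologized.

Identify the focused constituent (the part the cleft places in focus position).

In an it-cleft "It was X that/who ...", the clefted constituent X is the focus; the that/who-clause expresses the presupposed open proposition.
Here the focus is "on Monday". The backgrounded (presupposed) material includes "Samir".

on Monday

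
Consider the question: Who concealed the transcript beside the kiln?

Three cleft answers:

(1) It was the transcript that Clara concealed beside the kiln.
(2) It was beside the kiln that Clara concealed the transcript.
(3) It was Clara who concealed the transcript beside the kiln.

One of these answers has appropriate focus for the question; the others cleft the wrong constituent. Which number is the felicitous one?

The question word "who" targets the subject (agent).
Option (1) clefts "the transcript" — the direct object, not what was asked.
Option (2) clefts "beside the kiln" — the location, not what was asked.
Option (3) clefts "Clara" — that matches what the question asks about.
So the congruent reply is (3).

3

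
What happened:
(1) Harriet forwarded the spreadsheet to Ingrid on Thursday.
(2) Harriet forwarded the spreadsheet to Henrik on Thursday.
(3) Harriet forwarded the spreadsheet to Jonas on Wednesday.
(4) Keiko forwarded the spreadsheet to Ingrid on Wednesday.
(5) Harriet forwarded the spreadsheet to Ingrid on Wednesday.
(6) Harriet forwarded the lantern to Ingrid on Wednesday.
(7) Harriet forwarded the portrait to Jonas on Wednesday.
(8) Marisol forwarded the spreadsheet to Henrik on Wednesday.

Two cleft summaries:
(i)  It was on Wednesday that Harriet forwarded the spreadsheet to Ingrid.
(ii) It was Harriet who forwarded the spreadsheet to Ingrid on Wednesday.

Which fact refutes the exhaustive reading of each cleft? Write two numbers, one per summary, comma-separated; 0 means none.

1, 4

Summary (i) focuses "on Wednesday" (the setting); background agent = Harriet, thing = the spreadsheet, recipient = Ingrid. Fact (1) matches that background with setting = on Thursday — refutes (i).
Summary (ii) focuses "Harriet" (the agent); background thing = the spreadsheet, recipient = Ingrid, setting = on Wednesday. Fact (4) matches that background with agent = Keiko — refutes (ii).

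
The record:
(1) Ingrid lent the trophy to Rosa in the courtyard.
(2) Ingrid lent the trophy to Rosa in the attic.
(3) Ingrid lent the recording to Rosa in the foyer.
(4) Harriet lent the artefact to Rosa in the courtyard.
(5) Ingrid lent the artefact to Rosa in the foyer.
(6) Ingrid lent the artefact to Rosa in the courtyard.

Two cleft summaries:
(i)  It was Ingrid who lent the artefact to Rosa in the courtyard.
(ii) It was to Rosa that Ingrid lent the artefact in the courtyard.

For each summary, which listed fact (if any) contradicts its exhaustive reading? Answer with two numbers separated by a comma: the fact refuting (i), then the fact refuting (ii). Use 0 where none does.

4, 0

Summary (i) focuses "Ingrid" (the agent); background thing = the artefact, recipient = Rosa, setting = in the courtyard. Fact (4) matches that background with agent = Harriet — refutes (i).
Summary (ii) focuses "Rosa" (the recipient); background agent = Ingrid, thing = the artefact, setting = in the courtyard. No fact matches that background with a different recipient, so 0.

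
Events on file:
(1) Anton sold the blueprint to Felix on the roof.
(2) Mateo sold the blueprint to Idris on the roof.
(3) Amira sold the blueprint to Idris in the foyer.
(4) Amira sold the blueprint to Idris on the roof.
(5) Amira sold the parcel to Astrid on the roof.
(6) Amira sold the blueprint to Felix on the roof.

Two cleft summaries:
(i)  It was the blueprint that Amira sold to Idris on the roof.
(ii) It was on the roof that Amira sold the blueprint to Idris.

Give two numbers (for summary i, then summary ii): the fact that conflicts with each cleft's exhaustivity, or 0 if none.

Summary (i) focuses "the blueprint" (the thing); background agent = Amira, recipient = Idris, setting = on the roof. No fact matches that background with a different thing, so 0.
Summary (ii) focuses "on the roof" (the setting); background agent = Amira, thing = the blueprint, recipient = Idris. Fact (3) matches that background with setting = in the foyer — refutes (ii).

0, 3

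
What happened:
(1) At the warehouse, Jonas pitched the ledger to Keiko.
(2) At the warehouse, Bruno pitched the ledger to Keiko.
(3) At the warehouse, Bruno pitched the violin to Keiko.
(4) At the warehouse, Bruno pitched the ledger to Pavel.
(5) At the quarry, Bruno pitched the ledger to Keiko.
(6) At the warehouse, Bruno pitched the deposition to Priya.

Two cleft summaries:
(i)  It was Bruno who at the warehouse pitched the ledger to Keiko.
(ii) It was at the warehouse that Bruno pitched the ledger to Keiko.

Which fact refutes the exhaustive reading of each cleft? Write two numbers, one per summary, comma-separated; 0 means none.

(i): focus "Bruno". Looking for same thing, recipient, setting (the ledger / Keiko / at the warehouse) with some other agent — fact (1) has Jonas there. Refuted.
(ii): focus "at the warehouse". Looking for same agent, thing, recipient (Bruno / the ledger / Keiko) with some other setting — fact (5) has at the quarry there. Refuted.

1, 5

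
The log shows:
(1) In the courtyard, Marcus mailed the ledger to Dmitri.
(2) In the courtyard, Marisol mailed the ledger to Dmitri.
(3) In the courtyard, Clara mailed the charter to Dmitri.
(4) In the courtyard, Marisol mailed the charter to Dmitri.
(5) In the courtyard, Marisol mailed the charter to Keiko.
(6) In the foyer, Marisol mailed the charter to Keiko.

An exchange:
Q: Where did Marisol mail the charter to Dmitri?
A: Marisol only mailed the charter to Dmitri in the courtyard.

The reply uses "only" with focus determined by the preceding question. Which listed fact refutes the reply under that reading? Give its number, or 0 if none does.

0

Answering "Where did ...?" puts focus on the setting — here, "in the courtyard".
So "only" ranges over settings; the rest (Marisol as agent and the charter as thing and Dmitri as recipient) is presupposed.
No listed fact shares that background with another setting. Nothing contradicts the reply.
(Fact (2) would refute a reading with focus on the thing — but that is not what the question asks.)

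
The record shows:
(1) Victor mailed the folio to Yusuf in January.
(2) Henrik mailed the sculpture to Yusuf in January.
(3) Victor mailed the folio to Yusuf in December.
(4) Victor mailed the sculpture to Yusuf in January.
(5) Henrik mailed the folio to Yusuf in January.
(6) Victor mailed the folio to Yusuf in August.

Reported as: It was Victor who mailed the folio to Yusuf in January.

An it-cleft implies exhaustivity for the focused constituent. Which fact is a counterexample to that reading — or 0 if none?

The cleft puts "Victor" in focus and presupposes the open proposition with the folio as thing and Yusuf as recipient and in January as setting.
Exhaustivity: Victor is the only agent satisfying that background.
But fact (5) also has the folio as thing and Yusuf as recipient and in January as setting, with agent = Henrik — so the exhaustive reading fails.

5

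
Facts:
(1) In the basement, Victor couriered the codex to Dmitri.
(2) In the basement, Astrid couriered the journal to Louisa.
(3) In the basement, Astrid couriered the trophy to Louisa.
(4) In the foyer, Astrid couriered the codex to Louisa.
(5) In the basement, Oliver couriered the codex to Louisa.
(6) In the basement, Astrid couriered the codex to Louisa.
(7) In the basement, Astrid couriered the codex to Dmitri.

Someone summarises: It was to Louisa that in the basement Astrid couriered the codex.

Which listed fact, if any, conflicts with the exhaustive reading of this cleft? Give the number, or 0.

7

The cleft puts "Louisa" in focus and presupposes the open proposition with same agent, thing, setting (Astrid / the codex / in the basement).
Exhaustivity: Louisa is the only recipient satisfying that background.
Fact (7) shares the background but with recipient = Dmitri; exhaustivity is violated.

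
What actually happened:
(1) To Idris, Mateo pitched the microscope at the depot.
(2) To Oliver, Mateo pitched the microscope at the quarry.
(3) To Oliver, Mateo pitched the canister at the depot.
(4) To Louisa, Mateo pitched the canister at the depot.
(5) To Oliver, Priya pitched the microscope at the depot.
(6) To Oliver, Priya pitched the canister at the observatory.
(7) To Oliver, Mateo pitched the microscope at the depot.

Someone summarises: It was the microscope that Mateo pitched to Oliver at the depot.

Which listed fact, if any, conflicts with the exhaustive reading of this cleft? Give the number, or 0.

Focus of the cleft: "the microscope" (the thing). Presupposed background: same agent, recipient, setting (Mateo / Oliver / at the depot).
The exhaustive reading says no other thing fits that background.
But fact (3) also has same agent, recipient, setting (Mateo / Oliver / at the depot), with thing = the canister — so the exhaustive reading fails.

3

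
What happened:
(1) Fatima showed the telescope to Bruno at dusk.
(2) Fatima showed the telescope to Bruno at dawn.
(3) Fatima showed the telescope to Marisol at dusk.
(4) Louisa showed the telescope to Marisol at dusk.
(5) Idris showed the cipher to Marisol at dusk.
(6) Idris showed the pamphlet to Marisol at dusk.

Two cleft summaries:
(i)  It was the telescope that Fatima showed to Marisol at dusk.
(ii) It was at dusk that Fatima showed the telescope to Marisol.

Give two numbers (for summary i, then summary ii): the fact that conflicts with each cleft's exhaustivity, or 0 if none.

0, 0

(i): focus "the telescope". No fact shares agent = Fatima, recipient = Marisol, setting = at dusk with a different thing. 0.
(ii): focus "at dusk". No fact shares agent = Fatima, thing = the telescope, recipient = Marisol with a different setting. 0.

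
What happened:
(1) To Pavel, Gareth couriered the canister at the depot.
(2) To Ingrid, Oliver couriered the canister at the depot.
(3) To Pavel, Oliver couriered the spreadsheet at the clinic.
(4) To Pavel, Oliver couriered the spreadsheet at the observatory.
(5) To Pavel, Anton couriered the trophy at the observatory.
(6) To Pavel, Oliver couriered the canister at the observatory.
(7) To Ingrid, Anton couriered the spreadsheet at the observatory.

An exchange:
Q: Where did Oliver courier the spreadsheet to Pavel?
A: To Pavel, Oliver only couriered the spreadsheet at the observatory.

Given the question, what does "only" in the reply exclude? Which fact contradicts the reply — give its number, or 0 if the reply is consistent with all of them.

The question "Where did ...?" targets the setting, so in the reply the focus falls on "at the observatory".
So "only" ranges over settings; the rest (Oliver as agent and the spreadsheet as thing and Pavel as recipient) is presupposed.
Fact (3) keeps Oliver as agent and the spreadsheet as thing and Pavel as recipient but has setting = at the clinic; that refutes the reply.
(Fact (6) would refute a reading with focus on the thing — but that is not what the question asks.)

3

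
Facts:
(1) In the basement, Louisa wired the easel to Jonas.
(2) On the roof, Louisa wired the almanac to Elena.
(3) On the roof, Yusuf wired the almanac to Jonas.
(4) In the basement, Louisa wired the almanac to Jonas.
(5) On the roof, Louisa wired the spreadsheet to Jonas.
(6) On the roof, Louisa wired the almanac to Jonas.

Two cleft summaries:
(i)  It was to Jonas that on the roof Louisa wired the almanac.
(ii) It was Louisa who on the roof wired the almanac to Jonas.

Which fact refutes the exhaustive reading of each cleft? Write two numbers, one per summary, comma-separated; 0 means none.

Summary (i) focuses "Jonas" (the recipient); background agent = Louisa, thing = the almanac, setting = on the roof. Fact (2) matches that background with recipient = Elena — refutes (i).
Summary (ii) focuses "Louisa" (the agent); background thing = the almanac, recipient = Jonas, setting = on the roof. Fact (3) matches that background with agent = Yusuf — refutes (ii).

2, 3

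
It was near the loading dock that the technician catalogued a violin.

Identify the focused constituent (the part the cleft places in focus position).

In an it-cleft "It was X that/who ...", the clefted constituent X is the focus; the that/who-clause expresses the presupposed open proposition.
Here the focus is "near the loading dock". The backgrounded (presupposed) material includes "the technician" and "a violin".

near the loading dock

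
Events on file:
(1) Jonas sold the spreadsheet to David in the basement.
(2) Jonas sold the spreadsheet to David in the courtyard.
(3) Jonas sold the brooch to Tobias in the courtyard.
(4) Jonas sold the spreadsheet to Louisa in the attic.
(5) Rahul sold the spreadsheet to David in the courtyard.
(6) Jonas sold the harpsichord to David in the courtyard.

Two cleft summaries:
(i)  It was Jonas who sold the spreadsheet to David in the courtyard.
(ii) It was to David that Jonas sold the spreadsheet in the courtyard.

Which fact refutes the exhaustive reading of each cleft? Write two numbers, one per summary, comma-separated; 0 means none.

Summary (i) focuses "Jonas" (the agent); background same thing, recipient, setting (the spreadsheet / David / in the courtyard). Fact (5) matches that background with agent = Rahul — refutes (i).
Summary (ii) focuses "David" (the recipient); background same agent, thing, setting (Jonas / the spreadsheet / in the courtyard). No fact matches that background with a different recipient, so 0.

5, 0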